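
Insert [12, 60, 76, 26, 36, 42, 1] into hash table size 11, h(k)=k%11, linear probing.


Insert 12: h=1 -> slot 1
Insert 60: h=5 -> slot 5
Insert 76: h=10 -> slot 10
Insert 26: h=4 -> slot 4
Insert 36: h=3 -> slot 3
Insert 42: h=9 -> slot 9
Insert 1: h=1, 1 probes -> slot 2

Table: [None, 12, 1, 36, 26, 60, None, None, None, 42, 76]


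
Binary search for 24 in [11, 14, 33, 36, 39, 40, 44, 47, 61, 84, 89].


Step 1: lo=0, hi=10, mid=5, val=40
Step 2: lo=0, hi=4, mid=2, val=33
Step 3: lo=0, hi=1, mid=0, val=11
Step 4: lo=1, hi=1, mid=1, val=14

Not found


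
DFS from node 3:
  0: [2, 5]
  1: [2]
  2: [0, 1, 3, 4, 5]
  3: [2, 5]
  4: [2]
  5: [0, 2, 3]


Visit 3, push [5, 2]
Visit 2, push [5, 4, 1, 0]
Visit 0, push [5]
Visit 5, push []
Visit 1, push []
Visit 4, push []

DFS order: [3, 2, 0, 5, 1, 4]


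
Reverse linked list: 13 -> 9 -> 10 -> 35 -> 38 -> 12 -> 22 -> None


Step 1: curr=13, set curr.next=prev(None) | reversed so far: 13
Step 2: curr=9, set curr.next=prev(13) | reversed so far: 9 -> 13
Step 3: curr=10, set curr.next=prev(9) | reversed so far: 10 -> 9 -> 13
Step 4: curr=35, set curr.next=prev(10) | reversed so far: 35 -> 10 -> 9 -> 13
Step 5: curr=38, set curr.next=prev(35) | reversed so far: 38 -> 35 -> 10 -> 9 -> 13
Step 6: curr=12, set curr.next=prev(38) | reversed so far: 12 -> 38 -> 35 -> 10 -> 9 -> 13
Step 7: curr=22, set curr.next=prev(12) | reversed so far: 22 -> 12 -> 38 -> 35 -> 10 -> 9 -> 13

22 -> 12 -> 38 -> 35 -> 10 -> 9 -> 13 -> None


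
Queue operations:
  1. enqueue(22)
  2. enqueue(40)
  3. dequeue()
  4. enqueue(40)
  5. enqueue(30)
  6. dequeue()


enqueue(22) -> [22]
enqueue(40) -> [22, 40]
dequeue()->22, [40]
enqueue(40) -> [40, 40]
enqueue(30) -> [40, 40, 30]
dequeue()->40, [40, 30]

Final queue: [40, 30]


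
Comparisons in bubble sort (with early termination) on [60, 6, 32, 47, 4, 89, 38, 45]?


Algorithm: bubble sort (with early termination)
Input: [60, 6, 32, 47, 4, 89, 38, 45]
Sorted: [4, 6, 32, 38, 45, 47, 60, 89]

25


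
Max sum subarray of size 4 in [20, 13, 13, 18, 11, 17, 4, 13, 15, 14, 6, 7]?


[0:4]: 64
[1:5]: 55
[2:6]: 59
[3:7]: 50
[4:8]: 45
[5:9]: 49
[6:10]: 46
[7:11]: 48
[8:12]: 42

Max: 64 at [0:4]


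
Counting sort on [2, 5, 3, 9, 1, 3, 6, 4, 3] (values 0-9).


Input: [2, 5, 3, 9, 1, 3, 6, 4, 3]
Counts: [0, 1, 1, 3, 1, 1, 1, 0, 0, 1]

Sorted: [1, 2, 3, 3, 3, 4, 5, 6, 9]


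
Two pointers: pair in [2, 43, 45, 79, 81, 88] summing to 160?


lo=0(2)+hi=5(88)=90
lo=1(43)+hi=5(88)=131
lo=2(45)+hi=5(88)=133
lo=3(79)+hi=5(88)=167
lo=3(79)+hi=4(81)=160

Yes: 79+81=160


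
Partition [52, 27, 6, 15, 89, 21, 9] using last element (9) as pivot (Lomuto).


Pivot: 9
  6 <= 9: swap -> [6, 27, 52, 15, 89, 21, 9]
Place pivot at 1: [6, 9, 52, 15, 89, 21, 27]

Partitioned: [6, 9, 52, 15, 89, 21, 27]


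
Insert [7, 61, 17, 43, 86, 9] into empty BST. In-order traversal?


Insert 7: root
Insert 61: R from 7
Insert 17: R from 7 -> L from 61
Insert 43: R from 7 -> L from 61 -> R from 17
Insert 86: R from 7 -> R from 61
Insert 9: R from 7 -> L from 61 -> L from 17

In-order: [7, 9, 17, 43, 61, 86]


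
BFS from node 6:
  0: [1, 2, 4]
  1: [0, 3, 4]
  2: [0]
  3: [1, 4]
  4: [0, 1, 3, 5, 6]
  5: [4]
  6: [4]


Visit 6, enqueue [4]
Visit 4, enqueue [0, 1, 3, 5]
Visit 0, enqueue [2]
Visit 1, enqueue []
Visit 3, enqueue []
Visit 5, enqueue []
Visit 2, enqueue []

BFS order: [6, 4, 0, 1, 3, 5, 2]


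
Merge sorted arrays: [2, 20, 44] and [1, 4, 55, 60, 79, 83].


Take 1 from B
Take 2 from A
Take 4 from B
Take 20 from A
Take 44 from A

Merged: [1, 2, 4, 20, 44, 55, 60, 79, 83]


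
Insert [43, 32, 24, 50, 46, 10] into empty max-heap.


Insert 43: [43]
Insert 32: [43, 32]
Insert 24: [43, 32, 24]
Insert 50: [50, 43, 24, 32]
Insert 46: [50, 46, 24, 32, 43]
Insert 10: [50, 46, 24, 32, 43, 10]

Final heap: [50, 46, 24, 32, 43, 10]


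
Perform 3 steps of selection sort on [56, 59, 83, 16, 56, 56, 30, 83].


Initial: [56, 59, 83, 16, 56, 56, 30, 83]
Step 1: min=16 at 3
  Swap: [16, 59, 83, 56, 56, 56, 30, 83]
Step 2: min=30 at 6
  Swap: [16, 30, 83, 56, 56, 56, 59, 83]
Step 3: min=56 at 3
  Swap: [16, 30, 56, 83, 56, 56, 59, 83]

After 3 steps: [16, 30, 56, 83, 56, 56, 59, 83]


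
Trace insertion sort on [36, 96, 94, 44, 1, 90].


Initial: [36, 96, 94, 44, 1, 90]
Insert 96: [36, 96, 94, 44, 1, 90]
Insert 94: [36, 94, 96, 44, 1, 90]
Insert 44: [36, 44, 94, 96, 1, 90]
Insert 1: [1, 36, 44, 94, 96, 90]
Insert 90: [1, 36, 44, 90, 94, 96]

Sorted: [1, 36, 44, 90, 94, 96]


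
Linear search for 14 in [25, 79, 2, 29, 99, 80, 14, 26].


i=0: 25!=14
i=1: 79!=14
i=2: 2!=14
i=3: 29!=14
i=4: 99!=14
i=5: 80!=14
i=6: 14==14 found!

Found at 6, 7 comps


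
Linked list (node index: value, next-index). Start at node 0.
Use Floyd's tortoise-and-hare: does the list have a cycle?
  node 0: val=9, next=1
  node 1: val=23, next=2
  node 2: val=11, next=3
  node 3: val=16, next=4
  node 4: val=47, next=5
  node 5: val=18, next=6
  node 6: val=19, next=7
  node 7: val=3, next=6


Floyd's tortoise (slow, +1) and hare (fast, +2):
  init: slow=0, fast=0
  step 1: slow=1, fast=2
  step 2: slow=2, fast=4
  step 3: slow=3, fast=6
  step 4: slow=4, fast=6
  step 5: slow=5, fast=6
  step 6: slow=6, fast=6
  slow == fast at node 6: cycle detected

Cycle: yes


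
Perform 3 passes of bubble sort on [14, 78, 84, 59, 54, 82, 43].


Initial: [14, 78, 84, 59, 54, 82, 43]
Pass 1: [14, 78, 59, 54, 82, 43, 84] (4 swaps)
Pass 2: [14, 59, 54, 78, 43, 82, 84] (3 swaps)
Pass 3: [14, 54, 59, 43, 78, 82, 84] (2 swaps)

After 3 passes: [14, 54, 59, 43, 78, 82, 84]


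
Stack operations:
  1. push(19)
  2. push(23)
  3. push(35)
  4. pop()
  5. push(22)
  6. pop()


push(19) -> [19]
push(23) -> [19, 23]
push(35) -> [19, 23, 35]
pop()->35, [19, 23]
push(22) -> [19, 23, 22]
pop()->22, [19, 23]

Final stack: [19, 23]


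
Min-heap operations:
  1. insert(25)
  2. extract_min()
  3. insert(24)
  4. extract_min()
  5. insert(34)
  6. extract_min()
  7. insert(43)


insert(25) -> [25]
extract_min()->25, []
insert(24) -> [24]
extract_min()->24, []
insert(34) -> [34]
extract_min()->34, []
insert(43) -> [43]

Final heap: [43]


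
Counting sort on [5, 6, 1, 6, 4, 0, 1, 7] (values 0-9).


Input: [5, 6, 1, 6, 4, 0, 1, 7]
Counts: [1, 2, 0, 0, 1, 1, 2, 1, 0, 0]

Sorted: [0, 1, 1, 4, 5, 6, 6, 7]


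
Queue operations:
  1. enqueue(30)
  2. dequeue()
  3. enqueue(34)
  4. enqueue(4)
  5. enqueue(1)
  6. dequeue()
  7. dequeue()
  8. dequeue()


enqueue(30) -> [30]
dequeue()->30, []
enqueue(34) -> [34]
enqueue(4) -> [34, 4]
enqueue(1) -> [34, 4, 1]
dequeue()->34, [4, 1]
dequeue()->4, [1]
dequeue()->1, []

Final queue: []


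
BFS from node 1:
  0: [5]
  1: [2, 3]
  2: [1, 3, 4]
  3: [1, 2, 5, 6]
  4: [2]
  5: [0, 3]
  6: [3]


Visit 1, enqueue [2, 3]
Visit 2, enqueue [4]
Visit 3, enqueue [5, 6]
Visit 4, enqueue []
Visit 5, enqueue [0]
Visit 6, enqueue []
Visit 0, enqueue []

BFS order: [1, 2, 3, 4, 5, 6, 0]


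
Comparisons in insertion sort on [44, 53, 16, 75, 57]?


Algorithm: insertion sort
Input: [44, 53, 16, 75, 57]
Sorted: [16, 44, 53, 57, 75]

6


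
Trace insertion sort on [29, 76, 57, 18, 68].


Initial: [29, 76, 57, 18, 68]
Insert 76: [29, 76, 57, 18, 68]
Insert 57: [29, 57, 76, 18, 68]
Insert 18: [18, 29, 57, 76, 68]
Insert 68: [18, 29, 57, 68, 76]

Sorted: [18, 29, 57, 68, 76]


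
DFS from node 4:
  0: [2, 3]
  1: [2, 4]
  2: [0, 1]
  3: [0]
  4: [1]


Visit 4, push [1]
Visit 1, push [2]
Visit 2, push [0]
Visit 0, push [3]
Visit 3, push []

DFS order: [4, 1, 2, 0, 3]


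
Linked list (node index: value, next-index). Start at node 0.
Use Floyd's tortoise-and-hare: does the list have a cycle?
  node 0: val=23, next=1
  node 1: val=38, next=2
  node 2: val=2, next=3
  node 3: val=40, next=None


Floyd's tortoise (slow, +1) and hare (fast, +2):
  init: slow=0, fast=0
  step 1: slow=1, fast=2
  step 2: fast 2->3->None, no cycle

Cycle: no


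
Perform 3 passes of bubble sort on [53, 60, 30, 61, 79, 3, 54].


Initial: [53, 60, 30, 61, 79, 3, 54]
Pass 1: [53, 30, 60, 61, 3, 54, 79] (3 swaps)
Pass 2: [30, 53, 60, 3, 54, 61, 79] (3 swaps)
Pass 3: [30, 53, 3, 54, 60, 61, 79] (2 swaps)

After 3 passes: [30, 53, 3, 54, 60, 61, 79]


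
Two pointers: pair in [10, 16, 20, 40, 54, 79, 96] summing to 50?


lo=0(10)+hi=6(96)=106
lo=0(10)+hi=5(79)=89
lo=0(10)+hi=4(54)=64
lo=0(10)+hi=3(40)=50

Yes: 10+40=50


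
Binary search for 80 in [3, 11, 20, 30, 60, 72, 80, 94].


Step 1: lo=0, hi=7, mid=3, val=30
Step 2: lo=4, hi=7, mid=5, val=72
Step 3: lo=6, hi=7, mid=6, val=80

Found at index 6


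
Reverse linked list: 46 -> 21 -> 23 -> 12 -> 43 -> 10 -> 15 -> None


Step 1: curr=46, set curr.next=prev(None) | reversed so far: 46
Step 2: curr=21, set curr.next=prev(46) | reversed so far: 21 -> 46
Step 3: curr=23, set curr.next=prev(21) | reversed so far: 23 -> 21 -> 46
Step 4: curr=12, set curr.next=prev(23) | reversed so far: 12 -> 23 -> 21 -> 46
Step 5: curr=43, set curr.next=prev(12) | reversed so far: 43 -> 12 -> 23 -> 21 -> 46
Step 6: curr=10, set curr.next=prev(43) | reversed so far: 10 -> 43 -> 12 -> 23 -> 21 -> 46
Step 7: curr=15, set curr.next=prev(10) | reversed so far: 15 -> 10 -> 43 -> 12 -> 23 -> 21 -> 46

15 -> 10 -> 43 -> 12 -> 23 -> 21 -> 46 -> None


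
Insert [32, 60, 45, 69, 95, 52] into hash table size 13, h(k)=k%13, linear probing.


Insert 32: h=6 -> slot 6
Insert 60: h=8 -> slot 8
Insert 45: h=6, 1 probes -> slot 7
Insert 69: h=4 -> slot 4
Insert 95: h=4, 1 probes -> slot 5
Insert 52: h=0 -> slot 0

Table: [52, None, None, None, 69, 95, 32, 45, 60, None, None, None, None]


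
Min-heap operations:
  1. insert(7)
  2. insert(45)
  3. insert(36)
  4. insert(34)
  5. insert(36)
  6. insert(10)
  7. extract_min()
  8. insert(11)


insert(7) -> [7]
insert(45) -> [7, 45]
insert(36) -> [7, 45, 36]
insert(34) -> [7, 34, 36, 45]
insert(36) -> [7, 34, 36, 45, 36]
insert(10) -> [7, 34, 10, 45, 36, 36]
extract_min()->7, [10, 34, 36, 45, 36]
insert(11) -> [10, 34, 11, 45, 36, 36]

Final heap: [10, 34, 11, 45, 36, 36]


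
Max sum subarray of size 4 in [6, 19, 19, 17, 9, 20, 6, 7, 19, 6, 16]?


[0:4]: 61
[1:5]: 64
[2:6]: 65
[3:7]: 52
[4:8]: 42
[5:9]: 52
[6:10]: 38
[7:11]: 48

Max: 65 at [2:6]


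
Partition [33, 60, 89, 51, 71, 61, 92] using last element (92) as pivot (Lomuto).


Pivot: 92
  33 <= 92: advance i (no swap)
  60 <= 92: advance i (no swap)
  89 <= 92: advance i (no swap)
  51 <= 92: advance i (no swap)
  71 <= 92: advance i (no swap)
  61 <= 92: advance i (no swap)
Place pivot at 6: [33, 60, 89, 51, 71, 61, 92]

Partitioned: [33, 60, 89, 51, 71, 61, 92]


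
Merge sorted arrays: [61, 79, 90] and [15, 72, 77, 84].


Take 15 from B
Take 61 from A
Take 72 from B
Take 77 from B
Take 79 from A
Take 84 from B

Merged: [15, 61, 72, 77, 79, 84, 90]


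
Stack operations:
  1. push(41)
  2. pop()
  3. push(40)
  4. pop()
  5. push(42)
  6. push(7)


push(41) -> [41]
pop()->41, []
push(40) -> [40]
pop()->40, []
push(42) -> [42]
push(7) -> [42, 7]

Final stack: [42, 7]


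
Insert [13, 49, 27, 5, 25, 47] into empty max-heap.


Insert 13: [13]
Insert 49: [49, 13]
Insert 27: [49, 13, 27]
Insert 5: [49, 13, 27, 5]
Insert 25: [49, 25, 27, 5, 13]
Insert 47: [49, 25, 47, 5, 13, 27]

Final heap: [49, 25, 47, 5, 13, 27]


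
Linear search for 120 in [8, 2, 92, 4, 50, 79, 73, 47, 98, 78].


i=0: 8!=120
i=1: 2!=120
i=2: 92!=120
i=3: 4!=120
i=4: 50!=120
i=5: 79!=120
i=6: 73!=120
i=7: 47!=120
i=8: 98!=120
i=9: 78!=120

Not found, 10 comps


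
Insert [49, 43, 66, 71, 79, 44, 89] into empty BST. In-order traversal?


Insert 49: root
Insert 43: L from 49
Insert 66: R from 49
Insert 71: R from 49 -> R from 66
Insert 79: R from 49 -> R from 66 -> R from 71
Insert 44: L from 49 -> R from 43
Insert 89: R from 49 -> R from 66 -> R from 71 -> R from 79

In-order: [43, 44, 49, 66, 71, 79, 89]


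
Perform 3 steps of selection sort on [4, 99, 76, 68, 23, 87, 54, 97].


Initial: [4, 99, 76, 68, 23, 87, 54, 97]
Step 1: min=4 at 0
  Swap: [4, 99, 76, 68, 23, 87, 54, 97]
Step 2: min=23 at 4
  Swap: [4, 23, 76, 68, 99, 87, 54, 97]
Step 3: min=54 at 6
  Swap: [4, 23, 54, 68, 99, 87, 76, 97]

After 3 steps: [4, 23, 54, 68, 99, 87, 76, 97]


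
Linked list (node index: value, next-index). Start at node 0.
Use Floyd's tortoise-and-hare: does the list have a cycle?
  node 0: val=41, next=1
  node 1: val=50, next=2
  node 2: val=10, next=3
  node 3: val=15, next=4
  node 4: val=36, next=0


Floyd's tortoise (slow, +1) and hare (fast, +2):
  init: slow=0, fast=0
  step 1: slow=1, fast=2
  step 2: slow=2, fast=4
  step 3: slow=3, fast=1
  step 4: slow=4, fast=3
  step 5: slow=0, fast=0
  slow == fast at node 0: cycle detected

Cycle: yes


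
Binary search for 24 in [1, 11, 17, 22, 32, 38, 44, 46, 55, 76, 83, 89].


Step 1: lo=0, hi=11, mid=5, val=38
Step 2: lo=0, hi=4, mid=2, val=17
Step 3: lo=3, hi=4, mid=3, val=22
Step 4: lo=4, hi=4, mid=4, val=32

Not found


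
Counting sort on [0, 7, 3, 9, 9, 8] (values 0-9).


Input: [0, 7, 3, 9, 9, 8]
Counts: [1, 0, 0, 1, 0, 0, 0, 1, 1, 2]

Sorted: [0, 3, 7, 8, 9, 9]


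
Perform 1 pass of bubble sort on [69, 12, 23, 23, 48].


Initial: [69, 12, 23, 23, 48]
Pass 1: [12, 23, 23, 48, 69] (4 swaps)

After 1 pass: [12, 23, 23, 48, 69]


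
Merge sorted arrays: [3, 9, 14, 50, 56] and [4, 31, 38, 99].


Take 3 from A
Take 4 from B
Take 9 from A
Take 14 from A
Take 31 from B
Take 38 from B
Take 50 from A
Take 56 from A

Merged: [3, 4, 9, 14, 31, 38, 50, 56, 99]


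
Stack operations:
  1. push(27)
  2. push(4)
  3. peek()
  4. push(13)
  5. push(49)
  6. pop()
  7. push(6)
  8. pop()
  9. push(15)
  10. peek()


push(27) -> [27]
push(4) -> [27, 4]
peek()->4
push(13) -> [27, 4, 13]
push(49) -> [27, 4, 13, 49]
pop()->49, [27, 4, 13]
push(6) -> [27, 4, 13, 6]
pop()->6, [27, 4, 13]
push(15) -> [27, 4, 13, 15]
peek()->15

Final stack: [27, 4, 13, 15]


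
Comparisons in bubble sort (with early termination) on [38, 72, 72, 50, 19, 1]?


Algorithm: bubble sort (with early termination)
Input: [38, 72, 72, 50, 19, 1]
Sorted: [1, 19, 38, 50, 72, 72]

15


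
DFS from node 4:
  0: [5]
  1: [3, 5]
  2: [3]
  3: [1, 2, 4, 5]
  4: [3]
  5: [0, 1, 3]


Visit 4, push [3]
Visit 3, push [5, 2, 1]
Visit 1, push [5]
Visit 5, push [0]
Visit 0, push []
Visit 2, push []

DFS order: [4, 3, 1, 5, 0, 2]


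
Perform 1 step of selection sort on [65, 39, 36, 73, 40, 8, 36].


Initial: [65, 39, 36, 73, 40, 8, 36]
Step 1: min=8 at 5
  Swap: [8, 39, 36, 73, 40, 65, 36]

After 1 step: [8, 39, 36, 73, 40, 65, 36]


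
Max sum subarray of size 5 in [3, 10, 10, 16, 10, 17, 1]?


[0:5]: 49
[1:6]: 63
[2:7]: 54

Max: 63 at [1:6]


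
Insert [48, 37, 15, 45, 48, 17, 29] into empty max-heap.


Insert 48: [48]
Insert 37: [48, 37]
Insert 15: [48, 37, 15]
Insert 45: [48, 45, 15, 37]
Insert 48: [48, 48, 15, 37, 45]
Insert 17: [48, 48, 17, 37, 45, 15]
Insert 29: [48, 48, 29, 37, 45, 15, 17]

Final heap: [48, 48, 29, 37, 45, 15, 17]


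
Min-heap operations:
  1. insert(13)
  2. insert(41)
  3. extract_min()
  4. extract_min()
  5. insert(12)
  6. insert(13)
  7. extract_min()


insert(13) -> [13]
insert(41) -> [13, 41]
extract_min()->13, [41]
extract_min()->41, []
insert(12) -> [12]
insert(13) -> [12, 13]
extract_min()->12, [13]

Final heap: [13]


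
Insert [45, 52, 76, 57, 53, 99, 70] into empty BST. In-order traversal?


Insert 45: root
Insert 52: R from 45
Insert 76: R from 45 -> R from 52
Insert 57: R from 45 -> R from 52 -> L from 76
Insert 53: R from 45 -> R from 52 -> L from 76 -> L from 57
Insert 99: R from 45 -> R from 52 -> R from 76
Insert 70: R from 45 -> R from 52 -> L from 76 -> R from 57

In-order: [45, 52, 53, 57, 70, 76, 99]


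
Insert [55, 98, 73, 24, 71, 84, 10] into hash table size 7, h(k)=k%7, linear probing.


Insert 55: h=6 -> slot 6
Insert 98: h=0 -> slot 0
Insert 73: h=3 -> slot 3
Insert 24: h=3, 1 probes -> slot 4
Insert 71: h=1 -> slot 1
Insert 84: h=0, 2 probes -> slot 2
Insert 10: h=3, 2 probes -> slot 5

Table: [98, 71, 84, 73, 24, 10, 55]


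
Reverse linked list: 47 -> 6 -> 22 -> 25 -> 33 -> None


Step 1: curr=47, set curr.next=prev(None) | reversed so far: 47
Step 2: curr=6, set curr.next=prev(47) | reversed so far: 6 -> 47
Step 3: curr=22, set curr.next=prev(6) | reversed so far: 22 -> 6 -> 47
Step 4: curr=25, set curr.next=prev(22) | reversed so far: 25 -> 22 -> 6 -> 47
Step 5: curr=33, set curr.next=prev(25) | reversed so far: 33 -> 25 -> 22 -> 6 -> 47

33 -> 25 -> 22 -> 6 -> 47 -> None


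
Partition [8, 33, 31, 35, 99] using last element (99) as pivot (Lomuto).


Pivot: 99
  8 <= 99: advance i (no swap)
  33 <= 99: advance i (no swap)
  31 <= 99: advance i (no swap)
  35 <= 99: advance i (no swap)
Place pivot at 4: [8, 33, 31, 35, 99]

Partitioned: [8, 33, 31, 35, 99]


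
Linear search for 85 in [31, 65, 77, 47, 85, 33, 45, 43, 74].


i=0: 31!=85
i=1: 65!=85
i=2: 77!=85
i=3: 47!=85
i=4: 85==85 found!

Found at 4, 5 comps


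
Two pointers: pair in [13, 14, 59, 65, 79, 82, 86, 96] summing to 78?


lo=0(13)+hi=7(96)=109
lo=0(13)+hi=6(86)=99
lo=0(13)+hi=5(82)=95
lo=0(13)+hi=4(79)=92
lo=0(13)+hi=3(65)=78

Yes: 13+65=78


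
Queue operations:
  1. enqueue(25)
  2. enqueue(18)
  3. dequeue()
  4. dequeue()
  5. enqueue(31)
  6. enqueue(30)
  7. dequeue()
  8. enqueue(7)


enqueue(25) -> [25]
enqueue(18) -> [25, 18]
dequeue()->25, [18]
dequeue()->18, []
enqueue(31) -> [31]
enqueue(30) -> [31, 30]
dequeue()->31, [30]
enqueue(7) -> [30, 7]

Final queue: [30, 7]


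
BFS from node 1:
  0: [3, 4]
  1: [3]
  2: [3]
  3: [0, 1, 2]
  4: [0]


Visit 1, enqueue [3]
Visit 3, enqueue [0, 2]
Visit 0, enqueue [4]
Visit 2, enqueue []
Visit 4, enqueue []

BFS order: [1, 3, 0, 2, 4]


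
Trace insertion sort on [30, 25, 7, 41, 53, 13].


Initial: [30, 25, 7, 41, 53, 13]
Insert 25: [25, 30, 7, 41, 53, 13]
Insert 7: [7, 25, 30, 41, 53, 13]
Insert 41: [7, 25, 30, 41, 53, 13]
Insert 53: [7, 25, 30, 41, 53, 13]
Insert 13: [7, 13, 25, 30, 41, 53]

Sorted: [7, 13, 25, 30, 41, 53]


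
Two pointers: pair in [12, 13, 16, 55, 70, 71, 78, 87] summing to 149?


lo=0(12)+hi=7(87)=99
lo=1(13)+hi=7(87)=100
lo=2(16)+hi=7(87)=103
lo=3(55)+hi=7(87)=142
lo=4(70)+hi=7(87)=157
lo=4(70)+hi=6(78)=148
lo=5(71)+hi=6(78)=149

Yes: 71+78=149


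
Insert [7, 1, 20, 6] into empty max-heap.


Insert 7: [7]
Insert 1: [7, 1]
Insert 20: [20, 1, 7]
Insert 6: [20, 6, 7, 1]

Final heap: [20, 6, 7, 1]


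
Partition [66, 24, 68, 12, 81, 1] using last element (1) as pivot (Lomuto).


Pivot: 1
Place pivot at 0: [1, 24, 68, 12, 81, 66]

Partitioned: [1, 24, 68, 12, 81, 66]


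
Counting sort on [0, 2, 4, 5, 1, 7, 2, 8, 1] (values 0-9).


Input: [0, 2, 4, 5, 1, 7, 2, 8, 1]
Counts: [1, 2, 2, 0, 1, 1, 0, 1, 1, 0]

Sorted: [0, 1, 1, 2, 2, 4, 5, 7, 8]


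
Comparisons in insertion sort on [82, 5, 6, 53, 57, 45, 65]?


Algorithm: insertion sort
Input: [82, 5, 6, 53, 57, 45, 65]
Sorted: [5, 6, 45, 53, 57, 65, 82]

13


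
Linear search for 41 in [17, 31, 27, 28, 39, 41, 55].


i=0: 17!=41
i=1: 31!=41
i=2: 27!=41
i=3: 28!=41
i=4: 39!=41
i=5: 41==41 found!

Found at 5, 6 comps


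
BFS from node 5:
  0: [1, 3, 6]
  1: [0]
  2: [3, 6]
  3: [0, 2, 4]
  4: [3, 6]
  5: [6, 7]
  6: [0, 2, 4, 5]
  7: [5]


Visit 5, enqueue [6, 7]
Visit 6, enqueue [0, 2, 4]
Visit 7, enqueue []
Visit 0, enqueue [1, 3]
Visit 2, enqueue []
Visit 4, enqueue []
Visit 1, enqueue []
Visit 3, enqueue []

BFS order: [5, 6, 7, 0, 2, 4, 1, 3]


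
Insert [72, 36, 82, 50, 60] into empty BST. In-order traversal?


Insert 72: root
Insert 36: L from 72
Insert 82: R from 72
Insert 50: L from 72 -> R from 36
Insert 60: L from 72 -> R from 36 -> R from 50

In-order: [36, 50, 60, 72, 82]


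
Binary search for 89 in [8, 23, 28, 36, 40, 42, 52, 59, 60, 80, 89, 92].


Step 1: lo=0, hi=11, mid=5, val=42
Step 2: lo=6, hi=11, mid=8, val=60
Step 3: lo=9, hi=11, mid=10, val=89

Found at index 10


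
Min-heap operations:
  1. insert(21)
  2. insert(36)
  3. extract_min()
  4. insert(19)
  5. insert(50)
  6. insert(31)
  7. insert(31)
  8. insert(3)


insert(21) -> [21]
insert(36) -> [21, 36]
extract_min()->21, [36]
insert(19) -> [19, 36]
insert(50) -> [19, 36, 50]
insert(31) -> [19, 31, 50, 36]
insert(31) -> [19, 31, 50, 36, 31]
insert(3) -> [3, 31, 19, 36, 31, 50]

Final heap: [3, 31, 19, 36, 31, 50]


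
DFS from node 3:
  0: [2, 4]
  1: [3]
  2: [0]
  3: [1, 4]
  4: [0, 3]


Visit 3, push [4, 1]
Visit 1, push []
Visit 4, push [0]
Visit 0, push [2]
Visit 2, push []

DFS order: [3, 1, 4, 0, 2]


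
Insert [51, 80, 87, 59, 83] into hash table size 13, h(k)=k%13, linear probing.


Insert 51: h=12 -> slot 12
Insert 80: h=2 -> slot 2
Insert 87: h=9 -> slot 9
Insert 59: h=7 -> slot 7
Insert 83: h=5 -> slot 5

Table: [None, None, 80, None, None, 83, None, 59, None, 87, None, None, 51]


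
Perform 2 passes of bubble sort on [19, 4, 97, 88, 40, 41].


Initial: [19, 4, 97, 88, 40, 41]
Pass 1: [4, 19, 88, 40, 41, 97] (4 swaps)
Pass 2: [4, 19, 40, 41, 88, 97] (2 swaps)

After 2 passes: [4, 19, 40, 41, 88, 97]


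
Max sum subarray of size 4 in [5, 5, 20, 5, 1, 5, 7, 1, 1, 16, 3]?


[0:4]: 35
[1:5]: 31
[2:6]: 31
[3:7]: 18
[4:8]: 14
[5:9]: 14
[6:10]: 25
[7:11]: 21

Max: 35 at [0:4]


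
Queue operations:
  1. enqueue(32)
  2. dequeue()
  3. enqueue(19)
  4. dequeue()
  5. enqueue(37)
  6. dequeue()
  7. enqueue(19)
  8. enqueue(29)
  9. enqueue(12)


enqueue(32) -> [32]
dequeue()->32, []
enqueue(19) -> [19]
dequeue()->19, []
enqueue(37) -> [37]
dequeue()->37, []
enqueue(19) -> [19]
enqueue(29) -> [19, 29]
enqueue(12) -> [19, 29, 12]

Final queue: [19, 29, 12]


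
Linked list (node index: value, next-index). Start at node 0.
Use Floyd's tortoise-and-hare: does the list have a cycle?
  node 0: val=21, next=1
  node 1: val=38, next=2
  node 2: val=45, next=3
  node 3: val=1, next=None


Floyd's tortoise (slow, +1) and hare (fast, +2):
  init: slow=0, fast=0
  step 1: slow=1, fast=2
  step 2: fast 2->3->None, no cycle

Cycle: no


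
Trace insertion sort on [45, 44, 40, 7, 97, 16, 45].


Initial: [45, 44, 40, 7, 97, 16, 45]
Insert 44: [44, 45, 40, 7, 97, 16, 45]
Insert 40: [40, 44, 45, 7, 97, 16, 45]
Insert 7: [7, 40, 44, 45, 97, 16, 45]
Insert 97: [7, 40, 44, 45, 97, 16, 45]
Insert 16: [7, 16, 40, 44, 45, 97, 45]
Insert 45: [7, 16, 40, 44, 45, 45, 97]

Sorted: [7, 16, 40, 44, 45, 45, 97]


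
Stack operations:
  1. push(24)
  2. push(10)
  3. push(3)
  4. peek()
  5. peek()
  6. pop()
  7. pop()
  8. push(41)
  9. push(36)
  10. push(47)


push(24) -> [24]
push(10) -> [24, 10]
push(3) -> [24, 10, 3]
peek()->3
peek()->3
pop()->3, [24, 10]
pop()->10, [24]
push(41) -> [24, 41]
push(36) -> [24, 41, 36]
push(47) -> [24, 41, 36, 47]

Final stack: [24, 41, 36, 47]


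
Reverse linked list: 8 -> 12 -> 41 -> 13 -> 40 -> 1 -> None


Step 1: curr=8, set curr.next=prev(None) | reversed so far: 8
Step 2: curr=12, set curr.next=prev(8) | reversed so far: 12 -> 8
Step 3: curr=41, set curr.next=prev(12) | reversed so far: 41 -> 12 -> 8
Step 4: curr=13, set curr.next=prev(41) | reversed so far: 13 -> 41 -> 12 -> 8
Step 5: curr=40, set curr.next=prev(13) | reversed so far: 40 -> 13 -> 41 -> 12 -> 8
Step 6: curr=1, set curr.next=prev(40) | reversed so far: 1 -> 40 -> 13 -> 41 -> 12 -> 8

1 -> 40 -> 13 -> 41 -> 12 -> 8 -> None


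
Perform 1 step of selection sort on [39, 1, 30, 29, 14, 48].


Initial: [39, 1, 30, 29, 14, 48]
Step 1: min=1 at 1
  Swap: [1, 39, 30, 29, 14, 48]

After 1 step: [1, 39, 30, 29, 14, 48]


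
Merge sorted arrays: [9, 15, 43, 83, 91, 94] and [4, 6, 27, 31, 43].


Take 4 from B
Take 6 from B
Take 9 from A
Take 15 from A
Take 27 from B
Take 31 from B
Take 43 from A
Take 43 from B

Merged: [4, 6, 9, 15, 27, 31, 43, 43, 83, 91, 94]


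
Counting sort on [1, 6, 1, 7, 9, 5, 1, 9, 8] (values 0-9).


Input: [1, 6, 1, 7, 9, 5, 1, 9, 8]
Counts: [0, 3, 0, 0, 0, 1, 1, 1, 1, 2]

Sorted: [1, 1, 1, 5, 6, 7, 8, 9, 9]


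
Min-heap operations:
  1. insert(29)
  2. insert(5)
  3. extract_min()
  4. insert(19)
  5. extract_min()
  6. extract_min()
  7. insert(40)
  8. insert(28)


insert(29) -> [29]
insert(5) -> [5, 29]
extract_min()->5, [29]
insert(19) -> [19, 29]
extract_min()->19, [29]
extract_min()->29, []
insert(40) -> [40]
insert(28) -> [28, 40]

Final heap: [28, 40]


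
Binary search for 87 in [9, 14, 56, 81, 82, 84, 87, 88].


Step 1: lo=0, hi=7, mid=3, val=81
Step 2: lo=4, hi=7, mid=5, val=84
Step 3: lo=6, hi=7, mid=6, val=87

Found at index 6


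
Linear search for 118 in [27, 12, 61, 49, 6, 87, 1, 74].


i=0: 27!=118
i=1: 12!=118
i=2: 61!=118
i=3: 49!=118
i=4: 6!=118
i=5: 87!=118
i=6: 1!=118
i=7: 74!=118

Not found, 8 comps


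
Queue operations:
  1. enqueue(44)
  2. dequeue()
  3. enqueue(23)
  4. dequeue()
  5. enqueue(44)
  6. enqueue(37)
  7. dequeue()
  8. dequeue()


enqueue(44) -> [44]
dequeue()->44, []
enqueue(23) -> [23]
dequeue()->23, []
enqueue(44) -> [44]
enqueue(37) -> [44, 37]
dequeue()->44, [37]
dequeue()->37, []

Final queue: []


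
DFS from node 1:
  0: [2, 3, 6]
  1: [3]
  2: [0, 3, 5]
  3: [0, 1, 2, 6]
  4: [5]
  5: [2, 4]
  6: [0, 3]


Visit 1, push [3]
Visit 3, push [6, 2, 0]
Visit 0, push [6, 2]
Visit 2, push [5]
Visit 5, push [4]
Visit 4, push []
Visit 6, push []

DFS order: [1, 3, 0, 2, 5, 4, 6]


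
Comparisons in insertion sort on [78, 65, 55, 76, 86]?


Algorithm: insertion sort
Input: [78, 65, 55, 76, 86]
Sorted: [55, 65, 76, 78, 86]

6


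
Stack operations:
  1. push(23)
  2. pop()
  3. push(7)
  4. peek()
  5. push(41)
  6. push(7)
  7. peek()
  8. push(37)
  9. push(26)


push(23) -> [23]
pop()->23, []
push(7) -> [7]
peek()->7
push(41) -> [7, 41]
push(7) -> [7, 41, 7]
peek()->7
push(37) -> [7, 41, 7, 37]
push(26) -> [7, 41, 7, 37, 26]

Final stack: [7, 41, 7, 37, 26]


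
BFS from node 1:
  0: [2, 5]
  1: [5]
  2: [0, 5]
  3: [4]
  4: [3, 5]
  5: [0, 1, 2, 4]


Visit 1, enqueue [5]
Visit 5, enqueue [0, 2, 4]
Visit 0, enqueue []
Visit 2, enqueue []
Visit 4, enqueue [3]
Visit 3, enqueue []

BFS order: [1, 5, 0, 2, 4, 3]


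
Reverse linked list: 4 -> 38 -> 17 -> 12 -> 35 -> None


Step 1: curr=4, set curr.next=prev(None) | reversed so far: 4
Step 2: curr=38, set curr.next=prev(4) | reversed so far: 38 -> 4
Step 3: curr=17, set curr.next=prev(38) | reversed so far: 17 -> 38 -> 4
Step 4: curr=12, set curr.next=prev(17) | reversed so far: 12 -> 17 -> 38 -> 4
Step 5: curr=35, set curr.next=prev(12) | reversed so far: 35 -> 12 -> 17 -> 38 -> 4

35 -> 12 -> 17 -> 38 -> 4 -> None


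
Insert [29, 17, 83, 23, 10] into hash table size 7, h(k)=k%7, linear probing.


Insert 29: h=1 -> slot 1
Insert 17: h=3 -> slot 3
Insert 83: h=6 -> slot 6
Insert 23: h=2 -> slot 2
Insert 10: h=3, 1 probes -> slot 4

Table: [None, 29, 23, 17, 10, None, 83]


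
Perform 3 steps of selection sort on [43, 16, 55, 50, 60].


Initial: [43, 16, 55, 50, 60]
Step 1: min=16 at 1
  Swap: [16, 43, 55, 50, 60]
Step 2: min=43 at 1
  Swap: [16, 43, 55, 50, 60]
Step 3: min=50 at 3
  Swap: [16, 43, 50, 55, 60]

After 3 steps: [16, 43, 50, 55, 60]


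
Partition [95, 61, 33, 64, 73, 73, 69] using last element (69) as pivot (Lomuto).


Pivot: 69
  61 <= 69: swap -> [61, 95, 33, 64, 73, 73, 69]
  33 <= 69: swap -> [61, 33, 95, 64, 73, 73, 69]
  64 <= 69: swap -> [61, 33, 64, 95, 73, 73, 69]
Place pivot at 3: [61, 33, 64, 69, 73, 73, 95]

Partitioned: [61, 33, 64, 69, 73, 73, 95]


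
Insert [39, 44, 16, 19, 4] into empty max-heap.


Insert 39: [39]
Insert 44: [44, 39]
Insert 16: [44, 39, 16]
Insert 19: [44, 39, 16, 19]
Insert 4: [44, 39, 16, 19, 4]

Final heap: [44, 39, 16, 19, 4]


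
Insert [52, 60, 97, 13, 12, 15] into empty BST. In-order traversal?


Insert 52: root
Insert 60: R from 52
Insert 97: R from 52 -> R from 60
Insert 13: L from 52
Insert 12: L from 52 -> L from 13
Insert 15: L from 52 -> R from 13

In-order: [12, 13, 15, 52, 60, 97]


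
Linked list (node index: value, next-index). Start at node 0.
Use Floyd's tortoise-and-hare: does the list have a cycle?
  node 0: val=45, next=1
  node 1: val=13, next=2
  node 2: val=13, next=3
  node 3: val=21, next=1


Floyd's tortoise (slow, +1) and hare (fast, +2):
  init: slow=0, fast=0
  step 1: slow=1, fast=2
  step 2: slow=2, fast=1
  step 3: slow=3, fast=3
  slow == fast at node 3: cycle detected

Cycle: yes


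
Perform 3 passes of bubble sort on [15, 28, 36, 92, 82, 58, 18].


Initial: [15, 28, 36, 92, 82, 58, 18]
Pass 1: [15, 28, 36, 82, 58, 18, 92] (3 swaps)
Pass 2: [15, 28, 36, 58, 18, 82, 92] (2 swaps)
Pass 3: [15, 28, 36, 18, 58, 82, 92] (1 swaps)

After 3 passes: [15, 28, 36, 18, 58, 82, 92]


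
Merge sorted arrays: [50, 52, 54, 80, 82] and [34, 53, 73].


Take 34 from B
Take 50 from A
Take 52 from A
Take 53 from B
Take 54 from A
Take 73 from B

Merged: [34, 50, 52, 53, 54, 73, 80, 82]


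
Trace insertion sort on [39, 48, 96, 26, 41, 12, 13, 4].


Initial: [39, 48, 96, 26, 41, 12, 13, 4]
Insert 48: [39, 48, 96, 26, 41, 12, 13, 4]
Insert 96: [39, 48, 96, 26, 41, 12, 13, 4]
Insert 26: [26, 39, 48, 96, 41, 12, 13, 4]
Insert 41: [26, 39, 41, 48, 96, 12, 13, 4]
Insert 12: [12, 26, 39, 41, 48, 96, 13, 4]
Insert 13: [12, 13, 26, 39, 41, 48, 96, 4]
Insert 4: [4, 12, 13, 26, 39, 41, 48, 96]

Sorted: [4, 12, 13, 26, 39, 41, 48, 96]


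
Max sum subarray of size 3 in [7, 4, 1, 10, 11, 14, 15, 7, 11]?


[0:3]: 12
[1:4]: 15
[2:5]: 22
[3:6]: 35
[4:7]: 40
[5:8]: 36
[6:9]: 33

Max: 40 at [4:7]


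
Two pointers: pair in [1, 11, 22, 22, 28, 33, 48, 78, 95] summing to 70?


lo=0(1)+hi=8(95)=96
lo=0(1)+hi=7(78)=79
lo=0(1)+hi=6(48)=49
lo=1(11)+hi=6(48)=59
lo=2(22)+hi=6(48)=70

Yes: 22+48=70


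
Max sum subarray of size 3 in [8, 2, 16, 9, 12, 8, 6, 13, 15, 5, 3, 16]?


[0:3]: 26
[1:4]: 27
[2:5]: 37
[3:6]: 29
[4:7]: 26
[5:8]: 27
[6:9]: 34
[7:10]: 33
[8:11]: 23
[9:12]: 24

Max: 37 at [2:5]


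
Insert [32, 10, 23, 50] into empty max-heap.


Insert 32: [32]
Insert 10: [32, 10]
Insert 23: [32, 10, 23]
Insert 50: [50, 32, 23, 10]

Final heap: [50, 32, 23, 10]


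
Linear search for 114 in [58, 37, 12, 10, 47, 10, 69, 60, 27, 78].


i=0: 58!=114
i=1: 37!=114
i=2: 12!=114
i=3: 10!=114
i=4: 47!=114
i=5: 10!=114
i=6: 69!=114
i=7: 60!=114
i=8: 27!=114
i=9: 78!=114

Not found, 10 comps


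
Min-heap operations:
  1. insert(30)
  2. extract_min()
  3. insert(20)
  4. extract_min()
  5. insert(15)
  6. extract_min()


insert(30) -> [30]
extract_min()->30, []
insert(20) -> [20]
extract_min()->20, []
insert(15) -> [15]
extract_min()->15, []

Final heap: []


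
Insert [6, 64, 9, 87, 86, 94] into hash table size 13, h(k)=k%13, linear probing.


Insert 6: h=6 -> slot 6
Insert 64: h=12 -> slot 12
Insert 9: h=9 -> slot 9
Insert 87: h=9, 1 probes -> slot 10
Insert 86: h=8 -> slot 8
Insert 94: h=3 -> slot 3

Table: [None, None, None, 94, None, None, 6, None, 86, 9, 87, None, 64]


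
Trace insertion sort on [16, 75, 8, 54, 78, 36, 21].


Initial: [16, 75, 8, 54, 78, 36, 21]
Insert 75: [16, 75, 8, 54, 78, 36, 21]
Insert 8: [8, 16, 75, 54, 78, 36, 21]
Insert 54: [8, 16, 54, 75, 78, 36, 21]
Insert 78: [8, 16, 54, 75, 78, 36, 21]
Insert 36: [8, 16, 36, 54, 75, 78, 21]
Insert 21: [8, 16, 21, 36, 54, 75, 78]

Sorted: [8, 16, 21, 36, 54, 75, 78]


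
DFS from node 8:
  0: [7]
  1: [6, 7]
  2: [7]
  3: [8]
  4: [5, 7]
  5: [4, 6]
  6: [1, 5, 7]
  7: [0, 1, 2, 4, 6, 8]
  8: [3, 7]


Visit 8, push [7, 3]
Visit 3, push []
Visit 7, push [6, 4, 2, 1, 0]
Visit 0, push []
Visit 1, push [6]
Visit 6, push [5]
Visit 5, push [4]
Visit 4, push []
Visit 2, push []

DFS order: [8, 3, 7, 0, 1, 6, 5, 4, 2]


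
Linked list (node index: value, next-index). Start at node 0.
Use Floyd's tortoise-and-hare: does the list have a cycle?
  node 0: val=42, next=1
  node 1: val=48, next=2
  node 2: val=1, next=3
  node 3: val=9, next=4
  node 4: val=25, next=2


Floyd's tortoise (slow, +1) and hare (fast, +2):
  init: slow=0, fast=0
  step 1: slow=1, fast=2
  step 2: slow=2, fast=4
  step 3: slow=3, fast=3
  slow == fast at node 3: cycle detected

Cycle: yes


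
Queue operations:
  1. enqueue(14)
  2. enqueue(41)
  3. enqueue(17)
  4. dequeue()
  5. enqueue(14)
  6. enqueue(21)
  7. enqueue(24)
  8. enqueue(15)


enqueue(14) -> [14]
enqueue(41) -> [14, 41]
enqueue(17) -> [14, 41, 17]
dequeue()->14, [41, 17]
enqueue(14) -> [41, 17, 14]
enqueue(21) -> [41, 17, 14, 21]
enqueue(24) -> [41, 17, 14, 21, 24]
enqueue(15) -> [41, 17, 14, 21, 24, 15]

Final queue: [41, 17, 14, 21, 24, 15]


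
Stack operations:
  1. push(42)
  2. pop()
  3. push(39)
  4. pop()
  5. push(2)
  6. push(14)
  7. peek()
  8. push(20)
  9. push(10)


push(42) -> [42]
pop()->42, []
push(39) -> [39]
pop()->39, []
push(2) -> [2]
push(14) -> [2, 14]
peek()->14
push(20) -> [2, 14, 20]
push(10) -> [2, 14, 20, 10]

Final stack: [2, 14, 20, 10]


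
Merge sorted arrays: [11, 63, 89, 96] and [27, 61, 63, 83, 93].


Take 11 from A
Take 27 from B
Take 61 from B
Take 63 from A
Take 63 from B
Take 83 from B
Take 89 from A
Take 93 from B

Merged: [11, 27, 61, 63, 63, 83, 89, 93, 96]


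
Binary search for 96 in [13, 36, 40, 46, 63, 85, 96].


Step 1: lo=0, hi=6, mid=3, val=46
Step 2: lo=4, hi=6, mid=5, val=85
Step 3: lo=6, hi=6, mid=6, val=96

Found at index 6


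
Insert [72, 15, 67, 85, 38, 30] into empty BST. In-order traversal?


Insert 72: root
Insert 15: L from 72
Insert 67: L from 72 -> R from 15
Insert 85: R from 72
Insert 38: L from 72 -> R from 15 -> L from 67
Insert 30: L from 72 -> R from 15 -> L from 67 -> L from 38

In-order: [15, 30, 38, 67, 72, 85]


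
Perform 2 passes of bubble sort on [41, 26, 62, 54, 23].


Initial: [41, 26, 62, 54, 23]
Pass 1: [26, 41, 54, 23, 62] (3 swaps)
Pass 2: [26, 41, 23, 54, 62] (1 swaps)

After 2 passes: [26, 41, 23, 54, 62]


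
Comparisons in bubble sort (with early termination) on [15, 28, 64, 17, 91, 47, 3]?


Algorithm: bubble sort (with early termination)
Input: [15, 28, 64, 17, 91, 47, 3]
Sorted: [3, 15, 17, 28, 47, 64, 91]

21


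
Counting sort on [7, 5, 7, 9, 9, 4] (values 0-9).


Input: [7, 5, 7, 9, 9, 4]
Counts: [0, 0, 0, 0, 1, 1, 0, 2, 0, 2]

Sorted: [4, 5, 7, 7, 9, 9]


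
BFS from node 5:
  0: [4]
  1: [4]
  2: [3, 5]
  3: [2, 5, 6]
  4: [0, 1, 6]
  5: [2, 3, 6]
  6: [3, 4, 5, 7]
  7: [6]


Visit 5, enqueue [2, 3, 6]
Visit 2, enqueue []
Visit 3, enqueue []
Visit 6, enqueue [4, 7]
Visit 4, enqueue [0, 1]
Visit 7, enqueue []
Visit 0, enqueue []
Visit 1, enqueue []

BFS order: [5, 2, 3, 6, 4, 7, 0, 1]


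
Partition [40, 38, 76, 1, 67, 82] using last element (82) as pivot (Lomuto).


Pivot: 82
  40 <= 82: advance i (no swap)
  38 <= 82: advance i (no swap)
  76 <= 82: advance i (no swap)
  1 <= 82: advance i (no swap)
  67 <= 82: advance i (no swap)
Place pivot at 5: [40, 38, 76, 1, 67, 82]

Partitioned: [40, 38, 76, 1, 67, 82]


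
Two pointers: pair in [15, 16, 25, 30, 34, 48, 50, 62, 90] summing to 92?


lo=0(15)+hi=8(90)=105
lo=0(15)+hi=7(62)=77
lo=1(16)+hi=7(62)=78
lo=2(25)+hi=7(62)=87
lo=3(30)+hi=7(62)=92

Yes: 30+62=92


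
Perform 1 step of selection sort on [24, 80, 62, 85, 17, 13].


Initial: [24, 80, 62, 85, 17, 13]
Step 1: min=13 at 5
  Swap: [13, 80, 62, 85, 17, 24]

After 1 step: [13, 80, 62, 85, 17, 24]


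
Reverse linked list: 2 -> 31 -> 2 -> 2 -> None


Step 1: curr=2, set curr.next=prev(None) | reversed so far: 2
Step 2: curr=31, set curr.next=prev(2) | reversed so far: 31 -> 2
Step 3: curr=2, set curr.next=prev(31) | reversed so far: 2 -> 31 -> 2
Step 4: curr=2, set curr.next=prev(2) | reversed so far: 2 -> 2 -> 31 -> 2

2 -> 2 -> 31 -> 2 -> None


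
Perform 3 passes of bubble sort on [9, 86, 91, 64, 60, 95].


Initial: [9, 86, 91, 64, 60, 95]
Pass 1: [9, 86, 64, 60, 91, 95] (2 swaps)
Pass 2: [9, 64, 60, 86, 91, 95] (2 swaps)
Pass 3: [9, 60, 64, 86, 91, 95] (1 swaps)

After 3 passes: [9, 60, 64, 86, 91, 95]


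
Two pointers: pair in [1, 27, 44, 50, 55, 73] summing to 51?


lo=0(1)+hi=5(73)=74
lo=0(1)+hi=4(55)=56
lo=0(1)+hi=3(50)=51

Yes: 1+50=51


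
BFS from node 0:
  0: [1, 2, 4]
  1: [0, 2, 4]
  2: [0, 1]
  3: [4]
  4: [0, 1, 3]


Visit 0, enqueue [1, 2, 4]
Visit 1, enqueue []
Visit 2, enqueue []
Visit 4, enqueue [3]
Visit 3, enqueue []

BFS order: [0, 1, 2, 4, 3]


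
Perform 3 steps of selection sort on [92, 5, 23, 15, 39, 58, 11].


Initial: [92, 5, 23, 15, 39, 58, 11]
Step 1: min=5 at 1
  Swap: [5, 92, 23, 15, 39, 58, 11]
Step 2: min=11 at 6
  Swap: [5, 11, 23, 15, 39, 58, 92]
Step 3: min=15 at 3
  Swap: [5, 11, 15, 23, 39, 58, 92]

After 3 steps: [5, 11, 15, 23, 39, 58, 92]


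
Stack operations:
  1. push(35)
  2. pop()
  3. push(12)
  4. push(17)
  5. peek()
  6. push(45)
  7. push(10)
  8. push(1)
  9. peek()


push(35) -> [35]
pop()->35, []
push(12) -> [12]
push(17) -> [12, 17]
peek()->17
push(45) -> [12, 17, 45]
push(10) -> [12, 17, 45, 10]
push(1) -> [12, 17, 45, 10, 1]
peek()->1

Final stack: [12, 17, 45, 10, 1]


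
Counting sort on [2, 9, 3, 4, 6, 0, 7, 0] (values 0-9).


Input: [2, 9, 3, 4, 6, 0, 7, 0]
Counts: [2, 0, 1, 1, 1, 0, 1, 1, 0, 1]

Sorted: [0, 0, 2, 3, 4, 6, 7, 9]


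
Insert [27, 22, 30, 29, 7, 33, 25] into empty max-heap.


Insert 27: [27]
Insert 22: [27, 22]
Insert 30: [30, 22, 27]
Insert 29: [30, 29, 27, 22]
Insert 7: [30, 29, 27, 22, 7]
Insert 33: [33, 29, 30, 22, 7, 27]
Insert 25: [33, 29, 30, 22, 7, 27, 25]

Final heap: [33, 29, 30, 22, 7, 27, 25]


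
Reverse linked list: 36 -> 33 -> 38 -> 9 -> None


Step 1: curr=36, set curr.next=prev(None) | reversed so far: 36
Step 2: curr=33, set curr.next=prev(36) | reversed so far: 33 -> 36
Step 3: curr=38, set curr.next=prev(33) | reversed so far: 38 -> 33 -> 36
Step 4: curr=9, set curr.next=prev(38) | reversed so far: 9 -> 38 -> 33 -> 36

9 -> 38 -> 33 -> 36 -> None


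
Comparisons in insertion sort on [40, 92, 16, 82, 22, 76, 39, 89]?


Algorithm: insertion sort
Input: [40, 92, 16, 82, 22, 76, 39, 89]
Sorted: [16, 22, 39, 40, 76, 82, 89, 92]

19


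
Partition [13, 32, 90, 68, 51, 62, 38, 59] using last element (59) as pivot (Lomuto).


Pivot: 59
  13 <= 59: advance i (no swap)
  32 <= 59: advance i (no swap)
  51 <= 59: swap -> [13, 32, 51, 68, 90, 62, 38, 59]
  38 <= 59: swap -> [13, 32, 51, 38, 90, 62, 68, 59]
Place pivot at 4: [13, 32, 51, 38, 59, 62, 68, 90]

Partitioned: [13, 32, 51, 38, 59, 62, 68, 90]


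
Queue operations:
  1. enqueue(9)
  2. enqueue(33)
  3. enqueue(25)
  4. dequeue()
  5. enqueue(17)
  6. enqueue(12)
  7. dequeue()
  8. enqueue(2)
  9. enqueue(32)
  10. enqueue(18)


enqueue(9) -> [9]
enqueue(33) -> [9, 33]
enqueue(25) -> [9, 33, 25]
dequeue()->9, [33, 25]
enqueue(17) -> [33, 25, 17]
enqueue(12) -> [33, 25, 17, 12]
dequeue()->33, [25, 17, 12]
enqueue(2) -> [25, 17, 12, 2]
enqueue(32) -> [25, 17, 12, 2, 32]
enqueue(18) -> [25, 17, 12, 2, 32, 18]

Final queue: [25, 17, 12, 2, 32, 18]


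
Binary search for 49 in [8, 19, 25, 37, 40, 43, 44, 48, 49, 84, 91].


Step 1: lo=0, hi=10, mid=5, val=43
Step 2: lo=6, hi=10, mid=8, val=49

Found at index 8


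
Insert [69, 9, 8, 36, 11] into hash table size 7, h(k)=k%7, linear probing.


Insert 69: h=6 -> slot 6
Insert 9: h=2 -> slot 2
Insert 8: h=1 -> slot 1
Insert 36: h=1, 2 probes -> slot 3
Insert 11: h=4 -> slot 4

Table: [None, 8, 9, 36, 11, None, 69]


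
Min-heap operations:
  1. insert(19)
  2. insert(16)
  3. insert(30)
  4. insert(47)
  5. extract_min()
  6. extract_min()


insert(19) -> [19]
insert(16) -> [16, 19]
insert(30) -> [16, 19, 30]
insert(47) -> [16, 19, 30, 47]
extract_min()->16, [19, 47, 30]
extract_min()->19, [30, 47]

Final heap: [30, 47]


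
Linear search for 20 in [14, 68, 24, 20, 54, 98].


i=0: 14!=20
i=1: 68!=20
i=2: 24!=20
i=3: 20==20 found!

Found at 3, 4 comps
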